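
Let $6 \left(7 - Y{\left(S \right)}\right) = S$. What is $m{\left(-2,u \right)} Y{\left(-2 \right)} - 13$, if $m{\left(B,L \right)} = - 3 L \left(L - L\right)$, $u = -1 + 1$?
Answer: $-13$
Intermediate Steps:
$Y{\left(S \right)} = 7 - \frac{S}{6}$
$u = 0$
$m{\left(B,L \right)} = 0$ ($m{\left(B,L \right)} = - 3 L 0 = 0$)
$m{\left(-2,u \right)} Y{\left(-2 \right)} - 13 = 0 \left(7 - - \frac{1}{3}\right) - 13 = 0 \left(7 + \frac{1}{3}\right) - 13 = 0 \cdot \frac{22}{3} - 13 = 0 - 13 = -13$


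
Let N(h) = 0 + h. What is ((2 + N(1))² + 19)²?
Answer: 784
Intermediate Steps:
N(h) = h
((2 + N(1))² + 19)² = ((2 + 1)² + 19)² = (3² + 19)² = (9 + 19)² = 28² = 784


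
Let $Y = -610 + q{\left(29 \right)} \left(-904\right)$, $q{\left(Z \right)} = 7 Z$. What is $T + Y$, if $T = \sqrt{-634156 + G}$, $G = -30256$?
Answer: $-184122 + 2 i \sqrt{166103} \approx -1.8412 \cdot 10^{5} + 815.11 i$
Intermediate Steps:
$T = 2 i \sqrt{166103}$ ($T = \sqrt{-634156 - 30256} = \sqrt{-664412} = 2 i \sqrt{166103} \approx 815.12 i$)
$Y = -184122$ ($Y = -610 + 7 \cdot 29 \left(-904\right) = -610 + 203 \left(-904\right) = -610 - 183512 = -184122$)
$T + Y = 2 i \sqrt{166103} - 184122 = -184122 + 2 i \sqrt{166103}$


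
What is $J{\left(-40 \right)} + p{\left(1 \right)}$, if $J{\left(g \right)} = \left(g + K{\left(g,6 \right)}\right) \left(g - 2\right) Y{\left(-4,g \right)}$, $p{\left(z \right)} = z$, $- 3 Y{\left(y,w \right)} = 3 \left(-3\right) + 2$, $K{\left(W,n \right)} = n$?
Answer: $3333$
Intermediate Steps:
$Y{\left(y,w \right)} = \frac{7}{3}$ ($Y{\left(y,w \right)} = - \frac{3 \left(-3\right) + 2}{3} = - \frac{-9 + 2}{3} = \left(- \frac{1}{3}\right) \left(-7\right) = \frac{7}{3}$)
$J{\left(g \right)} = \frac{7 \left(-2 + g\right) \left(6 + g\right)}{3}$ ($J{\left(g \right)} = \left(g + 6\right) \left(g - 2\right) \frac{7}{3} = \left(6 + g\right) \left(-2 + g\right) \frac{7}{3} = \left(-2 + g\right) \left(6 + g\right) \frac{7}{3} = \frac{7 \left(-2 + g\right) \left(6 + g\right)}{3}$)
$J{\left(-40 \right)} + p{\left(1 \right)} = \left(-28 + \frac{7 \left(-40\right)^{2}}{3} + \frac{28}{3} \left(-40\right)\right) + 1 = \left(-28 + \frac{7}{3} \cdot 1600 - \frac{1120}{3}\right) + 1 = \left(-28 + \frac{11200}{3} - \frac{1120}{3}\right) + 1 = 3332 + 1 = 3333$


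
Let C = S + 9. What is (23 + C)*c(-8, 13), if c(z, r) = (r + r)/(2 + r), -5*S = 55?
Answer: 182/5 ≈ 36.400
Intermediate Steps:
S = -11 (S = -⅕*55 = -11)
c(z, r) = 2*r/(2 + r) (c(z, r) = (2*r)/(2 + r) = 2*r/(2 + r))
C = -2 (C = -11 + 9 = -2)
(23 + C)*c(-8, 13) = (23 - 2)*(2*13/(2 + 13)) = 21*(2*13/15) = 21*(2*13*(1/15)) = 21*(26/15) = 182/5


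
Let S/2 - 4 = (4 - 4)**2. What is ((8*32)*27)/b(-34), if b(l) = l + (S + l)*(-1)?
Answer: -864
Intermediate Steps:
S = 8 (S = 8 + 2*(4 - 4)**2 = 8 + 2*0**2 = 8 + 2*0 = 8 + 0 = 8)
b(l) = -8 (b(l) = l + (8 + l)*(-1) = l + (-8 - l) = -8)
((8*32)*27)/b(-34) = ((8*32)*27)/(-8) = (256*27)*(-1/8) = 6912*(-1/8) = -864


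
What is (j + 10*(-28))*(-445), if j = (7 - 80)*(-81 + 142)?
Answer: 2106185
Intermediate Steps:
j = -4453 (j = -73*61 = -4453)
(j + 10*(-28))*(-445) = (-4453 + 10*(-28))*(-445) = (-4453 - 280)*(-445) = -4733*(-445) = 2106185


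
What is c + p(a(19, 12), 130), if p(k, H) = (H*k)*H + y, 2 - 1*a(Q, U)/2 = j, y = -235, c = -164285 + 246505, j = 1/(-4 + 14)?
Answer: 146205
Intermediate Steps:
j = ⅒ (j = 1/10 = ⅒ ≈ 0.10000)
c = 82220
a(Q, U) = 19/5 (a(Q, U) = 4 - 2*⅒ = 4 - ⅕ = 19/5)
p(k, H) = -235 + k*H² (p(k, H) = (H*k)*H - 235 = k*H² - 235 = -235 + k*H²)
c + p(a(19, 12), 130) = 82220 + (-235 + (19/5)*130²) = 82220 + (-235 + (19/5)*16900) = 82220 + (-235 + 64220) = 82220 + 63985 = 146205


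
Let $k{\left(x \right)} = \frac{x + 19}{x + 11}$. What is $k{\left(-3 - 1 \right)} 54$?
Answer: $\frac{810}{7} \approx 115.71$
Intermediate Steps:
$k{\left(x \right)} = \frac{19 + x}{11 + x}$
$k{\left(-3 - 1 \right)} 54 = \frac{19 - 4}{11 - 4} \cdot 54 = \frac{1}{7} \cdot 15 \cdot 54 = \frac{15}{7} \cdot 54 = \frac{810}{7}$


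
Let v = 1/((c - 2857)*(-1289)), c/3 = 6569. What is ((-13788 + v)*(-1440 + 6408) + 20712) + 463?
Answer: -743654850160909/10859825 ≈ -6.8478e+7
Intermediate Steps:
c = 19707 (c = 3*6569 = 19707)
v = -1/21719650 (v = 1/((19707 - 2857)*(-1289)) = -1/1289/16850 = (1/16850)*(-1/1289) = -1/21719650 ≈ -4.6041e-8)
((-13788 + v)*(-1440 + 6408) + 20712) + 463 = ((-13788 - 1/21719650)*(-1440 + 6408) + 20712) + 463 = (-299470534201/21719650*4968 + 20712) + 463 = (-743884806955284/10859825 + 20712) + 463 = -743659878259884/10859825 + 463 = -743654850160909/10859825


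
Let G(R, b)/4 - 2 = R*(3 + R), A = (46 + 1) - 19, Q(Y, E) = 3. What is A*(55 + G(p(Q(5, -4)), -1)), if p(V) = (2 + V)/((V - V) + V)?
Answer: 23716/9 ≈ 2635.1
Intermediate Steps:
p(V) = (2 + V)/V (p(V) = (2 + V)/(0 + V) = (2 + V)/V)
A = 28 (A = 47 - 19 = 28)
G(R, b) = 8 + 4*R*(3 + R) (G(R, b) = 8 + 4*(R*(3 + R)) = 8 + 4*R*(3 + R))
A*(55 + G(p(Q(5, -4)), -1)) = 28*(55 + (8 + 4*((2 + 3)/3)² + 12*((2 + 3)/3))) = 28*(55 + (8 + 4*((⅓)*5)² + 12*((⅓)*5))) = 28*(55 + (8 + 4*(5/3)² + 12*(5/3))) = 28*(55 + (8 + 4*(25/9) + 20)) = 28*(55 + (8 + 100/9 + 20)) = 28*(55 + 352/9) = 28*(847/9) = 23716/9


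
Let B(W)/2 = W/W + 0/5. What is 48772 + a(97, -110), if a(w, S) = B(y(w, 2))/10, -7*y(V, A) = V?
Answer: 243861/5 ≈ 48772.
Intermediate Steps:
y(V, A) = -V/7
B(W) = 2 (B(W) = 2*(W/W + 0/5) = 2*(1 + 0*(⅕)) = 2*(1 + 0) = 2*1 = 2)
a(w, S) = ⅕ (a(w, S) = 2/10 = 2*(⅒) = ⅕)
48772 + a(97, -110) = 48772 + ⅕ = 243861/5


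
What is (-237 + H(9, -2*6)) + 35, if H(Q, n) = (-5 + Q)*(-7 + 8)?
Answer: -198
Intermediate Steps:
H(Q, n) = -5 + Q (H(Q, n) = (-5 + Q)*1 = -5 + Q)
(-237 + H(9, -2*6)) + 35 = (-237 + (-5 + 9)) + 35 = (-237 + 4) + 35 = -233 + 35 = -198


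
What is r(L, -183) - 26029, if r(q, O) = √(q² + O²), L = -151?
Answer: -26029 + √56290 ≈ -25792.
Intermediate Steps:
r(q, O) = √(O² + q²)
r(L, -183) - 26029 = √((-183)² + (-151)²) - 26029 = √(33489 + 22801) - 26029 = √56290 - 26029 = -26029 + √56290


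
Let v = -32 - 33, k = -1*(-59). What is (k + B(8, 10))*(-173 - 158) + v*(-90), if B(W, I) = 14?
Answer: -18313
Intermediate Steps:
k = 59
v = -65
(k + B(8, 10))*(-173 - 158) + v*(-90) = (59 + 14)*(-173 - 158) - 65*(-90) = 73*(-331) + 5850 = -24163 + 5850 = -18313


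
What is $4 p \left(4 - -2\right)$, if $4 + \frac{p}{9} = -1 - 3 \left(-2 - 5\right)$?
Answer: $3456$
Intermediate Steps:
$p = 144$ ($p = -36 + 9 \left(-1 - 3 \left(-2 - 5\right)\right) = -36 + 9 \left(-1 - 3 \left(-7\right)\right) = -36 + 9 \left(-1 - -21\right) = -36 + 9 \left(-1 + 21\right) = -36 + 9 \cdot 20 = -36 + 180 = 144$)
$4 p \left(4 - -2\right) = 4 \cdot 144 \left(4 - -2\right) = 576 \left(4 + 2\right) = 576 \cdot 6 = 3456$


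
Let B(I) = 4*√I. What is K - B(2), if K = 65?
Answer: 65 - 4*√2 ≈ 59.343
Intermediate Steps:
K - B(2) = 65 - 4*√2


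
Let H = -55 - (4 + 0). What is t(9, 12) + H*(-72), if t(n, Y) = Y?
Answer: 4260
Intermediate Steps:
H = -59 (H = -55 - 1*4 = -55 - 4 = -59)
t(9, 12) + H*(-72) = 12 - 59*(-72) = 12 + 4248 = 4260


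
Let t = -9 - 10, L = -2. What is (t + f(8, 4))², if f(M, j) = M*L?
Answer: 1225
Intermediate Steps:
f(M, j) = -2*M (f(M, j) = M*(-2) = -2*M)
t = -19
(t + f(8, 4))² = (-19 - 2*8)² = (-19 - 16)² = (-35)² = 1225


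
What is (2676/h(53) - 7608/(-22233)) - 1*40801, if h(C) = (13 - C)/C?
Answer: -3286508577/74110 ≈ -44346.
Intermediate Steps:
h(C) = (13 - C)/C
(2676/h(53) - 7608/(-22233)) - 1*40801 = (2676/(((13 - 1*53)/53)) - 7608/(-22233)) - 1*40801 = (2676/(((13 - 53)/53)) - 7608*(-1/22233)) - 40801 = (2676/(((1/53)*(-40))) + 2536/7411) - 40801 = (2676/(-40/53) + 2536/7411) - 40801 = (2676*(-53/40) + 2536/7411) - 40801 = (-35457/10 + 2536/7411) - 40801 = -262746467/74110 - 40801 = -3286508577/74110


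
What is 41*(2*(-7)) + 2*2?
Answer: -570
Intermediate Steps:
41*(2*(-7)) + 2*2 = 41*(-14) + 4 = -574 + 4 = -570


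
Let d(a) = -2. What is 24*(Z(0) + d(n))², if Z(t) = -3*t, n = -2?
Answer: 96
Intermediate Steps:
24*(Z(0) + d(n))² = 24*(-3*0 - 2)² = 24*(0 - 2)² = 24*(-2)² = 24*4 = 96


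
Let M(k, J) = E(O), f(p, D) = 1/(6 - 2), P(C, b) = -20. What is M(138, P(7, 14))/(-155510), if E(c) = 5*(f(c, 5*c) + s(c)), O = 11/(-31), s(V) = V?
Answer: 13/3856648 ≈ 3.3708e-6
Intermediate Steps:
f(p, D) = ¼ (f(p, D) = 1/4 = ¼)
O = -11/31 (O = 11*(-1/31) = -11/31 ≈ -0.35484)
E(c) = 5/4 + 5*c (E(c) = 5*(¼ + c) = 5/4 + 5*c)
M(k, J) = -65/124 (M(k, J) = 5/4 + 5*(-11/31) = 5/4 - 55/31 = -65/124)
M(138, P(7, 14))/(-155510) = -65/124/(-155510) = -65/124*(-1/155510) = 13/3856648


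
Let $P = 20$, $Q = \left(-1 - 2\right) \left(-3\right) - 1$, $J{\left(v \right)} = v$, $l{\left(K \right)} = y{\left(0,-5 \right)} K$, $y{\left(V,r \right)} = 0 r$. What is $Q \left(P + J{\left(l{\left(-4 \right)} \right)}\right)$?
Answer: $160$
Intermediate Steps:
$y{\left(V,r \right)} = 0$
$l{\left(K \right)} = 0$ ($l{\left(K \right)} = 0 K = 0$)
$Q = 8$ ($Q = \left(-1 - 2\right) \left(-3\right) - 1 = \left(-3\right) \left(-3\right) - 1 = 9 - 1 = 8$)
$Q \left(P + J{\left(l{\left(-4 \right)} \right)}\right) = 8 \left(20 + 0\right) = 8 \cdot 20 = 160$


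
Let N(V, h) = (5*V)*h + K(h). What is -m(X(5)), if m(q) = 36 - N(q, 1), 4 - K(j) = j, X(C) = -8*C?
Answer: -233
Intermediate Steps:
K(j) = 4 - j
N(V, h) = 4 - h + 5*V*h (N(V, h) = (5*V)*h + (4 - h) = 5*V*h + (4 - h) = 4 - h + 5*V*h)
m(q) = 33 - 5*q (m(q) = 36 - (4 - 1*1 + 5*q*1) = 36 - (4 - 1 + 5*q) = 36 - (3 + 5*q) = 36 + (-3 - 5*q) = 33 - 5*q)
-m(X(5)) = -(33 - (-40)*5) = -(33 - 5*(-40)) = -(33 + 200) = -1*233 = -233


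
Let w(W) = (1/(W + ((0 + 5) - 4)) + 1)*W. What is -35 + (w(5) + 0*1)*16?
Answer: 175/3 ≈ 58.333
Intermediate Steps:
w(W) = W*(1 + 1/(1 + W)) (w(W) = (1/(W + (5 - 4)) + 1)*W = (1/(W + 1) + 1)*W = (1/(1 + W) + 1)*W = (1 + 1/(1 + W))*W = W*(1 + 1/(1 + W)))
-35 + (w(5) + 0*1)*16 = -35 + (5*(2 + 5)/(1 + 5) + 0*1)*16 = -35 + (5*7/6 + 0)*16 = -35 + (5*(⅙)*7 + 0)*16 = -35 + (35/6 + 0)*16 = -35 + (35/6)*16 = -35 + 280/3 = 175/3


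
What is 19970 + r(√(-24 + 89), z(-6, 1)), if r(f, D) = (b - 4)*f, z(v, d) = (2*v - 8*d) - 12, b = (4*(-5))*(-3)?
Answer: 19970 + 56*√65 ≈ 20422.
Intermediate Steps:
b = 60 (b = -20*(-3) = 60)
z(v, d) = -12 - 8*d + 2*v (z(v, d) = (-8*d + 2*v) - 12 = -12 - 8*d + 2*v)
r(f, D) = 56*f (r(f, D) = (60 - 4)*f = 56*f)
19970 + r(√(-24 + 89), z(-6, 1)) = 19970 + 56*√(-24 + 89) = 19970 + 56*√65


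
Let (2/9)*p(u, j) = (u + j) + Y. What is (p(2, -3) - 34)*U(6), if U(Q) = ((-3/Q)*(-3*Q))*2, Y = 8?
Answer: -45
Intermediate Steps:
p(u, j) = 36 + 9*j/2 + 9*u/2 (p(u, j) = 9*((u + j) + 8)/2 = 9*((j + u) + 8)/2 = 9*(8 + j + u)/2 = 36 + 9*j/2 + 9*u/2)
U(Q) = 18 (U(Q) = 9*2 = 18)
(p(2, -3) - 34)*U(6) = ((36 + (9/2)*(-3) + (9/2)*2) - 34)*18 = ((36 - 27/2 + 9) - 34)*18 = (63/2 - 34)*18 = -5/2*18 = -45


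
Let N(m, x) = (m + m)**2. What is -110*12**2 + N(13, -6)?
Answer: -15164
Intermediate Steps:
N(m, x) = 4*m**2 (N(m, x) = (2*m)**2 = 4*m**2)
-110*12**2 + N(13, -6) = -110*12**2 + 4*13**2 = -110*144 + 4*169 = -15840 + 676 = -15164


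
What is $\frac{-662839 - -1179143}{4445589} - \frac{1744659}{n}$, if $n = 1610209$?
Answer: $- \frac{6924679511615}{7158327418101} \approx -0.96736$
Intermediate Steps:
$\frac{-662839 - -1179143}{4445589} - \frac{1744659}{n} = \frac{-662839 - -1179143}{4445589} - \frac{1744659}{1610209} = \left(-662839 + 1179143\right) \frac{1}{4445589} - \frac{1744659}{1610209} = 516304 \cdot \frac{1}{4445589} - \frac{1744659}{1610209} = \frac{516304}{4445589} - \frac{1744659}{1610209} = - \frac{6924679511615}{7158327418101}$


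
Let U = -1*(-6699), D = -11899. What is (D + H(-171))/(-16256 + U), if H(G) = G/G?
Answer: 11898/9557 ≈ 1.2450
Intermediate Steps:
U = 6699
H(G) = 1
(D + H(-171))/(-16256 + U) = (-11899 + 1)/(-16256 + 6699) = -11898/(-9557) = -11898*(-1/9557) = 11898/9557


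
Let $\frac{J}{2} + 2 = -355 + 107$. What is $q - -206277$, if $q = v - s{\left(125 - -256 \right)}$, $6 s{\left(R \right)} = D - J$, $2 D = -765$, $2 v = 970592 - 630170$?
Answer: $\frac{4517621}{12} \approx 3.7647 \cdot 10^{5}$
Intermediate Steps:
$J = -500$ ($J = -4 + 2 \left(-355 + 107\right) = -4 + 2 \left(-248\right) = -4 - 496 = -500$)
$v = 170211$ ($v = \frac{970592 - 630170}{2} = \frac{1}{2} \cdot 340422 = 170211$)
$D = - \frac{765}{2}$ ($D = \frac{1}{2} \left(-765\right) = - \frac{765}{2} \approx -382.5$)
$s{\left(R \right)} = \frac{235}{12}$ ($s{\left(R \right)} = \frac{- \frac{765}{2} - -500}{6} = \frac{- \frac{765}{2} + 500}{6} = \frac{1}{6} \cdot \frac{235}{2} = \frac{235}{12}$)
$q = \frac{2042297}{12}$ ($q = 170211 - \frac{235}{12} = \frac{2042297}{12} \approx 1.7019 \cdot 10^{5}$)
$q - -206277 = \frac{2042297}{12} - -206277 = \frac{2042297}{12} + 206277 = \frac{4517621}{12}$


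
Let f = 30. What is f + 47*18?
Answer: 876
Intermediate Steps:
f + 47*18 = 30 + 47*18 = 30 + 846 = 876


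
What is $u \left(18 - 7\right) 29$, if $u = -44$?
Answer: $-14036$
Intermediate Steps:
$u \left(18 - 7\right) 29 = - 44 \left(18 - 7\right) 29 = \left(-44\right) 11 \cdot 29 = \left(-484\right) 29 = -14036$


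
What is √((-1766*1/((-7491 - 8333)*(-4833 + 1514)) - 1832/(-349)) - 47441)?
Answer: I*√996055878653797440257314/4582357436 ≈ 217.8*I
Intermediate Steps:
√((-1766*1/((-7491 - 8333)*(-4833 + 1514)) - 1832/(-349)) - 47441) = √((-1766/((-3319*(-15824))) - 1832*(-1/349)) - 47441) = √((-1766/52519856 + 1832/349) - 47441) = √((-1766*1/52519856 + 1832/349) - 47441) = √((-883/26259928 + 1832/349) - 47441) = √(48107879929/9164714872 - 47441) = √(-434735130362623/9164714872) = I*√996055878653797440257314/4582357436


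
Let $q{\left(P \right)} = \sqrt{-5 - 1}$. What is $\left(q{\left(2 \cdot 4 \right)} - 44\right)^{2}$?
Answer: $\left(44 - i \sqrt{6}\right)^{2} \approx 1930.0 - 215.56 i$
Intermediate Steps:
$q{\left(P \right)} = i \sqrt{6}$ ($q{\left(P \right)} = \sqrt{-6} = i \sqrt{6}$)
$\left(q{\left(2 \cdot 4 \right)} - 44\right)^{2} = \left(i \sqrt{6} - 44\right)^{2} = \left(-44 + i \sqrt{6}\right)^{2}$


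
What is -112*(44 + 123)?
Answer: -18704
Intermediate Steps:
-112*(44 + 123) = -112*167 = -18704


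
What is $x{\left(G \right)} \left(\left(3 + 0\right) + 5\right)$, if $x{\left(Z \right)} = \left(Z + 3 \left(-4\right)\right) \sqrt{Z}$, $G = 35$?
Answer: $184 \sqrt{35} \approx 1088.6$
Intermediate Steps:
$x{\left(Z \right)} = \sqrt{Z} \left(-12 + Z\right)$ ($x{\left(Z \right)} = \left(Z - 12\right) \sqrt{Z} = \left(-12 + Z\right) \sqrt{Z} = \sqrt{Z} \left(-12 + Z\right)$)
$x{\left(G \right)} \left(\left(3 + 0\right) + 5\right) = \sqrt{35} \left(-12 + 35\right) \left(\left(3 + 0\right) + 5\right) = \sqrt{35} \cdot 23 \left(3 + 5\right) = 23 \sqrt{35} \cdot 8 = 184 \sqrt{35}$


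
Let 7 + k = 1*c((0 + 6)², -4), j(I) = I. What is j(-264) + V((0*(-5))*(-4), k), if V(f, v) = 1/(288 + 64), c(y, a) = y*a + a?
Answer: -92927/352 ≈ -264.00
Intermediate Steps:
c(y, a) = a + a*y (c(y, a) = a*y + a = a + a*y)
k = -155 (k = -7 + 1*(-4*(1 + (0 + 6)²)) = -7 + 1*(-4*(1 + 6²)) = -7 + 1*(-4*(1 + 36)) = -7 + 1*(-4*37) = -7 + 1*(-148) = -7 - 148 = -155)
V(f, v) = 1/352
j(-264) + V((0*(-5))*(-4), k) = -264 + 1/352 = -92927/352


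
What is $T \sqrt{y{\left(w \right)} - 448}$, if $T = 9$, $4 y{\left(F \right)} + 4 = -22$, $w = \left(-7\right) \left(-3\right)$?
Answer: $\frac{27 i \sqrt{202}}{2} \approx 191.87 i$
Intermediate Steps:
$w = 21$
$y{\left(F \right)} = - \frac{13}{2}$ ($y{\left(F \right)} = -1 + \frac{1}{4} \left(-22\right) = -1 - \frac{11}{2} = - \frac{13}{2}$)
$T \sqrt{y{\left(w \right)} - 448} = 9 \sqrt{- \frac{13}{2} - 448} = 9 \sqrt{- \frac{909}{2}} = 9 \frac{3 i \sqrt{202}}{2} = \frac{27 i \sqrt{202}}{2}$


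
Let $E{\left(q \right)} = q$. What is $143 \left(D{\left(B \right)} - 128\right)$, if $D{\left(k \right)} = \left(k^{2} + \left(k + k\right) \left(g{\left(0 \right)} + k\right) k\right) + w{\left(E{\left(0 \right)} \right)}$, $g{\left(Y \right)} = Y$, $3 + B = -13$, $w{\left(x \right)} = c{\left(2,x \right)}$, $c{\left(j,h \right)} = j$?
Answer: $-1152866$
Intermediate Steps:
$w{\left(x \right)} = 2$
$B = -16$ ($B = -3 - 13 = -16$)
$D{\left(k \right)} = 2 + k^{2} + 2 k^{3}$ ($D{\left(k \right)} = \left(k^{2} + \left(k + k\right) \left(0 + k\right) k\right) + 2 = \left(k^{2} + 2 k k k\right) + 2 = \left(k^{2} + 2 k^{2} k\right) + 2 = \left(k^{2} + 2 k^{3}\right) + 2 = 2 + k^{2} + 2 k^{3}$)
$143 \left(D{\left(B \right)} - 128\right) = 143 \left(\left(2 + \left(-16\right)^{2} + 2 \left(-16\right)^{3}\right) - 128\right) = 143 \left(\left(2 + 256 + 2 \left(-4096\right)\right) - 128\right) = 143 \left(\left(2 + 256 - 8192\right) - 128\right) = 143 \left(-7934 - 128\right) = 143 \left(-8062\right) = -1152866$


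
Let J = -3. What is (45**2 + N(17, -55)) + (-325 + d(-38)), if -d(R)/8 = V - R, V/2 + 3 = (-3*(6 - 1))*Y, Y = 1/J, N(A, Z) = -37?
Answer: 1327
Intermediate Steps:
Y = -1/3 (Y = 1/(-3) = -1/3 ≈ -0.33333)
V = 4 (V = -6 + 2*(-3*(6 - 1)*(-1/3)) = -6 + 2*(-3*5*(-1/3)) = -6 + 2*(-15*(-1/3)) = -6 + 2*5 = -6 + 10 = 4)
d(R) = -32 + 8*R (d(R) = -8*(4 - R) = -32 + 8*R)
(45**2 + N(17, -55)) + (-325 + d(-38)) = (45**2 - 37) + (-325 + (-32 + 8*(-38))) = (2025 - 37) + (-325 + (-32 - 304)) = 1988 + (-325 - 336) = 1988 - 661 = 1327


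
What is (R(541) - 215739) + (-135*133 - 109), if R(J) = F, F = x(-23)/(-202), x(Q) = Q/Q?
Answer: -47228207/202 ≈ -2.3380e+5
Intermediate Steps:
x(Q) = 1
F = -1/202 (F = 1/(-202) = 1*(-1/202) = -1/202 ≈ -0.0049505)
R(J) = -1/202
(R(541) - 215739) + (-135*133 - 109) = (-1/202 - 215739) + (-135*133 - 109) = -43579279/202 + (-17955 - 109) = -43579279/202 - 18064 = -47228207/202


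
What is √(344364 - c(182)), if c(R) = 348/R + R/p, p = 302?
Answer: √65020641733229/13741 ≈ 586.82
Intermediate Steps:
c(R) = 348/R + R/302
√(344364 - c(182)) = √(344364 - (348/182 + (1/302)*182)) = √(344364 - (348*(1/182) + 91/151)) = √(344364 - (174/91 + 91/151)) = √(344364 - 1*34555/13741) = √(344364 - 34555/13741) = √(4731871169/13741) = √65020641733229/13741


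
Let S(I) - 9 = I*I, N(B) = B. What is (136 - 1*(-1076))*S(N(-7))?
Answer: 70296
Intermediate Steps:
S(I) = 9 + I**2 (S(I) = 9 + I*I = 9 + I**2)
(136 - 1*(-1076))*S(N(-7)) = (136 - 1*(-1076))*(9 + (-7)**2) = (136 + 1076)*(9 + 49) = 1212*58 = 70296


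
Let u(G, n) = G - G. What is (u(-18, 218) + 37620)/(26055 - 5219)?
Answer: 9405/5209 ≈ 1.8055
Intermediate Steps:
u(G, n) = 0
(u(-18, 218) + 37620)/(26055 - 5219) = (0 + 37620)/(26055 - 5219) = 37620/20836 = 37620*(1/20836) = 9405/5209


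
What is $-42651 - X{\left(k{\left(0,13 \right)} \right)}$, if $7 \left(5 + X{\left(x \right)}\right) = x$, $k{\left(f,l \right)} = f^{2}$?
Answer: $-42646$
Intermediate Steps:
$X{\left(x \right)} = -5 + \frac{x}{7}$
$-42651 - X{\left(k{\left(0,13 \right)} \right)} = -42651 - \left(-5 + \frac{0^{2}}{7}\right) = -42651 - \left(-5 + \frac{1}{7} \cdot 0\right) = -42651 - \left(-5 + 0\right) = -42651 - -5 = -42651 + 5 = -42646$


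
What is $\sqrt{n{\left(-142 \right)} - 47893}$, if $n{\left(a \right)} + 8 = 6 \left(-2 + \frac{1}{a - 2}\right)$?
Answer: $\frac{i \sqrt{6899478}}{12} \approx 218.89 i$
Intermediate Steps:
$n{\left(a \right)} = -20 + \frac{6}{-2 + a}$ ($n{\left(a \right)} = -8 + 6 \left(-2 + \frac{1}{a - 2}\right) = -8 + 6 \left(-2 + \frac{1}{-2 + a}\right) = -8 - \left(12 - \frac{6}{-2 + a}\right) = -20 + \frac{6}{-2 + a}$)
$\sqrt{n{\left(-142 \right)} - 47893} = \sqrt{\frac{2 \left(23 - -1420\right)}{-2 - 142} - 47893} = \sqrt{\frac{2 \left(23 + 1420\right)}{-144} - 47893} = \sqrt{2 \left(- \frac{1}{144}\right) 1443 - 47893} = \sqrt{- \frac{481}{24} - 47893} = \sqrt{- \frac{1149913}{24}} = \frac{i \sqrt{6899478}}{12}$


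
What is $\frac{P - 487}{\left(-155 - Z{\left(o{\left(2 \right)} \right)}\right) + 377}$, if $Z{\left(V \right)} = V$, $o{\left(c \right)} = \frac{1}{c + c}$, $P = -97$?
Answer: $- \frac{2336}{887} \approx -2.6336$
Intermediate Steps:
$o{\left(c \right)} = \frac{1}{2 c}$
$\frac{P - 487}{\left(-155 - Z{\left(o{\left(2 \right)} \right)}\right) + 377} = \frac{-97 - 487}{\left(-155 - \frac{1}{2 \cdot 2}\right) + 377} = - \frac{584}{\left(-155 - \frac{1}{2} \cdot \frac{1}{2}\right) + 377} = - \frac{584}{\left(-155 - \frac{1}{4}\right) + 377} = - \frac{584}{- \frac{621}{4} + 377} = - \frac{584}{\frac{887}{4}} = \left(-584\right) \frac{4}{887} = - \frac{2336}{887}$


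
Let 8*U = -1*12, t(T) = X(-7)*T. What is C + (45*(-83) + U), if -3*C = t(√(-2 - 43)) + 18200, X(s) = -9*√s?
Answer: -58819/6 - 9*√35 ≈ -9856.4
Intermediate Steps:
t(T) = -9*I*T*√7 (t(T) = (-9*I*√7)*T = -9*I*T*√7)
U = -3/2 (U = (-1*12)/8 = (⅛)*(-12) = -3/2 ≈ -1.5000)
C = -18200/3 - 9*√35 (C = -(-9*I*√(-2 - 43)*√7 + 18200)/3 = -(-9*I*√(-45)*√7 + 18200)/3 = -(-9*I*3*I*√5*√7 + 18200)/3 = -(27*√35 + 18200)/3 = -(18200 + 27*√35)/3 = -18200/3 - 9*√35 ≈ -6119.9)
C + (45*(-83) + U) = (-18200/3 - 9*√35) + (45*(-83) - 3/2) = (-18200/3 - 9*√35) + (-3735 - 3/2) = (-18200/3 - 9*√35) - 7473/2 = -58819/6 - 9*√35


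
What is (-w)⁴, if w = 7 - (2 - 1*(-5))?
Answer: 0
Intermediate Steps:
w = 0 (w = 7 - (2 + 5) = 7 - 1*7 = 7 - 7 = 0)
(-w)⁴ = (-1*0)⁴ = 0⁴ = 0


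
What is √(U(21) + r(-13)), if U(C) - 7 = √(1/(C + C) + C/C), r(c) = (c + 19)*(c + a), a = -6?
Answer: √(-188748 + 42*√1806)/42 ≈ 10.295*I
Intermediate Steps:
r(c) = (-6 + c)*(19 + c) (r(c) = (c + 19)*(c - 6) = (19 + c)*(-6 + c) = (-6 + c)*(19 + c))
U(C) = 7 + √(1 + 1/(2*C)) (U(C) = 7 + √(1/(C + C) + C/C) = 7 + √(1/(2*C) + 1) = 7 + √(1 + 1/(2*C)))
√(U(21) + r(-13)) = √((7 + √(4 + 2/21)/2) + (-114 + (-13)² + 13*(-13))) = √((7 + √(4 + 2*(1/21))/2) + (-114 + 169 - 169)) = √((7 + √(4 + 2/21)/2) - 114) = √((7 + √(86/21)/2) - 114) = √((7 + (√1806/21)/2) - 114) = √((7 + √1806/42) - 114) = √(-107 + √1806/42)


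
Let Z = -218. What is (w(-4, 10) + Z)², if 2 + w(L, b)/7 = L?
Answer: 67600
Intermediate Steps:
w(L, b) = -14 + 7*L
(w(-4, 10) + Z)² = ((-14 + 7*(-4)) - 218)² = ((-14 - 28) - 218)² = (-42 - 218)² = (-260)² = 67600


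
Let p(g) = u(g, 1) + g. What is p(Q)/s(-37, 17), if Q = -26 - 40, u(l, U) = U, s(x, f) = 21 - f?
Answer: -65/4 ≈ -16.250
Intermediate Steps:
Q = -66
p(g) = 1 + g
p(Q)/s(-37, 17) = (1 - 66)/(21 - 1*17) = -65/(21 - 17) = -65/4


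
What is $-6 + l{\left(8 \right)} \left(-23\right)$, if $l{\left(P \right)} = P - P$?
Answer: $-6$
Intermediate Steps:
$l{\left(P \right)} = 0$
$-6 + l{\left(8 \right)} \left(-23\right) = -6 + 0 \left(-23\right) = -6 + 0 = -6$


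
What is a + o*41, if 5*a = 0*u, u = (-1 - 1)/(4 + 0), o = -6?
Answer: -246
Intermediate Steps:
u = -½ (u = -2/4 = -2*¼ = -½ ≈ -0.50000)
a = 0 (a = (0*(-½))/5 = (⅕)*0 = 0)
a + o*41 = 0 - 6*41 = 0 - 246 = -246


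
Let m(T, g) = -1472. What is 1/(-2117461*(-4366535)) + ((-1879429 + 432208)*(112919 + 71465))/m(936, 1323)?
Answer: 38550541234526042217158/212657254055605 ≈ 1.8128e+8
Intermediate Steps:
1/(-2117461*(-4366535)) + ((-1879429 + 432208)*(112919 + 71465))/m(936, 1323) = 1/(-2117461*(-4366535)) + ((-1879429 + 432208)*(112919 + 71465))/(-1472) = -1/2117461*(-1/4366535) - 1447221*184384*(-1/1472) = 1/9245967567635 - 266844396864*(-1/1472) = 1/9245967567635 + 4169443701/23 = 38550541234526042217158/212657254055605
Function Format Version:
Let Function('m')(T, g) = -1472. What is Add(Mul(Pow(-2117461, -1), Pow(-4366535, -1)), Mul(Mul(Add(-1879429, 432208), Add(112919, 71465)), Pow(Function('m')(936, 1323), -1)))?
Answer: Rational(38550541234526042217158, 212657254055605) ≈ 1.8128e+8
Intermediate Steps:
Add(Mul(Pow(-2117461, -1), Pow(-4366535, -1)), Mul(Mul(Add(-1879429, 432208), Add(112919, 71465)), Pow(Function('m')(936, 1323), -1))) = Add(Mul(Pow(-2117461, -1), Pow(-4366535, -1)), Mul(Mul(Add(-1879429, 432208), Add(112919, 71465)), Pow(-1472, -1))) = Add(Mul(Rational(-1, 2117461), Rational(-1, 4366535)), Mul(Mul(-1447221, 184384), Rational(-1, 1472))) = Add(Rational(1, 9245967567635), Mul(-266844396864, Rational(-1, 1472))) = Add(Rational(1, 9245967567635), Rational(4169443701, 23)) = Rational(38550541234526042217158, 212657254055605)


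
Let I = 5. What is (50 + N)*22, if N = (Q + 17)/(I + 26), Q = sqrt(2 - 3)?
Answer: 34474/31 + 22*I/31 ≈ 1112.1 + 0.70968*I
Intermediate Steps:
Q = I (Q = sqrt(-1) = I ≈ 1.0*I)
N = 17/31 + I/31 (N = (I + 17)/(5 + 26) = (17 + I)/31 = (17 + I)*(1/31) = 17/31 + I/31 ≈ 0.54839 + 0.032258*I)
(50 + N)*22 = (50 + (17/31 + I/31))*22 = (1567/31 + I/31)*22 = 34474/31 + 22*I/31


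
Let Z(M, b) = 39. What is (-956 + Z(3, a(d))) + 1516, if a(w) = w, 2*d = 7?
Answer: 599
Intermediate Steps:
d = 7/2 (d = (½)*7 = 7/2 ≈ 3.5000)
(-956 + Z(3, a(d))) + 1516 = (-956 + 39) + 1516 = -917 + 1516 = 599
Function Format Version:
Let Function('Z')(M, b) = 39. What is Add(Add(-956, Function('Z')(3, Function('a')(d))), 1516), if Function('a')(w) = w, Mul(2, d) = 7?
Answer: 599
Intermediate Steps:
d = Rational(7, 2) (d = Mul(Rational(1, 2), 7) = Rational(7, 2) ≈ 3.5000)
Add(Add(-956, Function('Z')(3, Function('a')(d))), 1516) = Add(Add(-956, 39), 1516) = Add(-917, 1516) = 599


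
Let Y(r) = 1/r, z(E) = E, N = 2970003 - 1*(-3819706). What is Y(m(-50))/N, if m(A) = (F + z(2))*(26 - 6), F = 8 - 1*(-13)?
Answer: 1/3123266140 ≈ 3.2018e-10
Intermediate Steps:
N = 6789709 (N = 2970003 + 3819706 = 6789709)
F = 21 (F = 8 + 13 = 21)
m(A) = 460 (m(A) = (21 + 2)*(26 - 6) = 23*20 = 460)
Y(m(-50))/N = 1/(460*6789709) = (1/460)*(1/6789709) = 1/3123266140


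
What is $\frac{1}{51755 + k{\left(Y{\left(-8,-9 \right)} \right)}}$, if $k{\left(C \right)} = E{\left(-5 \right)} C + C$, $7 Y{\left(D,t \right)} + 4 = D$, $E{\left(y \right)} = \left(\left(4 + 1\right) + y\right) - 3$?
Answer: $\frac{7}{362309} \approx 1.9321 \cdot 10^{-5}$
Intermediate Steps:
$E{\left(y \right)} = 2 + y$ ($E{\left(y \right)} = \left(5 + y\right) - 3 = 2 + y$)
$Y{\left(D,t \right)} = - \frac{4}{7} + \frac{D}{7}$
$k{\left(C \right)} = - 2 C$ ($k{\left(C \right)} = \left(2 - 5\right) C + C = - 3 C + C = - 2 C$)
$\frac{1}{51755 + k{\left(Y{\left(-8,-9 \right)} \right)}} = \frac{1}{51755 - 2 \left(- \frac{4}{7} + \frac{1}{7} \left(-8\right)\right)} = \frac{1}{51755 - 2 \left(- \frac{4}{7} - \frac{8}{7}\right)} = \frac{1}{51755 - - \frac{24}{7}} = \frac{1}{51755 + \frac{24}{7}} = \frac{1}{\frac{362309}{7}} = \frac{7}{362309}$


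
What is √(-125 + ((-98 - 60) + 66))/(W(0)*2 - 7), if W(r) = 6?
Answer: I*√217/5 ≈ 2.9462*I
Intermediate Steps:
√(-125 + ((-98 - 60) + 66))/(W(0)*2 - 7) = √(-125 + ((-98 - 60) + 66))/(6*2 - 7) = √(-125 + (-158 + 66))/(12 - 7) = √(-125 - 92)/5 = √(-217)*(⅕) = (I*√217)*(⅕) = I*√217/5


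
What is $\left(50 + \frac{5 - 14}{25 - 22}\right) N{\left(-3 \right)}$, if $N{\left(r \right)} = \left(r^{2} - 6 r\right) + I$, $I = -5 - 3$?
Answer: $893$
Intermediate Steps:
$I = -8$
$N{\left(r \right)} = -8 + r^{2} - 6 r$ ($N{\left(r \right)} = \left(r^{2} - 6 r\right) - 8 = -8 + r^{2} - 6 r$)
$\left(50 + \frac{5 - 14}{25 - 22}\right) N{\left(-3 \right)} = \left(50 + \frac{5 - 14}{25 - 22}\right) \left(-8 + \left(-3\right)^{2} - -18\right) = \left(50 - \frac{9}{3}\right) \left(-8 + 9 + 18\right) = \left(50 - 3\right) 19 = 47 \cdot 19 = 893$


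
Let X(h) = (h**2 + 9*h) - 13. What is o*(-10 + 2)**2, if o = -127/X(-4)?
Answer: 8128/33 ≈ 246.30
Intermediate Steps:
X(h) = -13 + h**2 + 9*h
o = 127/33 (o = -127/(-13 + (-4)**2 + 9*(-4)) = -127/(-13 + 16 - 36) = -127/(-33) = -127*(-1/33) = 127/33 ≈ 3.8485)
o*(-10 + 2)**2 = 127*(-10 + 2)**2/33 = (127/33)*(-8)**2 = (127/33)*64 = 8128/33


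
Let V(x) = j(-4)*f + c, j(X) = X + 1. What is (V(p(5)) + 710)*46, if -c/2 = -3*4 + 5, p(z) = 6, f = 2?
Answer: 33028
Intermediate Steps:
j(X) = 1 + X
c = 14 (c = -2*(-3*4 + 5) = -2*(-12 + 5) = -2*(-7) = 14)
V(x) = 8 (V(x) = (1 - 4)*2 + 14 = -3*2 + 14 = -6 + 14 = 8)
(V(p(5)) + 710)*46 = (8 + 710)*46 = 718*46 = 33028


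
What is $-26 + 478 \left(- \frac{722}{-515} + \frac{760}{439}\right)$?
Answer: $\frac{332716914}{226085} \approx 1471.6$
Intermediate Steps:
$-26 + 478 \left(- \frac{722}{-515} + \frac{760}{439}\right) = -26 + 478 \left(\left(-722\right) \left(- \frac{1}{515}\right) + 760 \cdot \frac{1}{439}\right) = -26 + 478 \left(\frac{722}{515} + \frac{760}{439}\right) = -26 + 478 \cdot \frac{708358}{226085} = -26 + \frac{338595124}{226085} = \frac{332716914}{226085}$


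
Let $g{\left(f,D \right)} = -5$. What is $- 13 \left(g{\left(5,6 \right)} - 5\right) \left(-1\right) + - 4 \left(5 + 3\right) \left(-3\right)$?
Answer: $-34$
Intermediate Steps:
$- 13 \left(g{\left(5,6 \right)} - 5\right) \left(-1\right) + - 4 \left(5 + 3\right) \left(-3\right) = - 13 \left(-5 - 5\right) \left(-1\right) + - 4 \left(5 + 3\right) \left(-3\right) = - 13 \left(\left(-10\right) \left(-1\right)\right) + \left(-4\right) 8 \left(-3\right) = \left(-13\right) 10 - -96 = -130 + 96 = -34$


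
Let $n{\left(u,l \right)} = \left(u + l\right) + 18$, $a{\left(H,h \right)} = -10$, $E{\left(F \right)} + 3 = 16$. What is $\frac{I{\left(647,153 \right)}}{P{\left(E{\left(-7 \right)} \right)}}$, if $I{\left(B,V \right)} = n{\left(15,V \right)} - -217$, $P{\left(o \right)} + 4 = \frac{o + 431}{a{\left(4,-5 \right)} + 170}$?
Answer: $- \frac{16120}{49} \approx -328.98$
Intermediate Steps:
$E{\left(F \right)} = 13$ ($E{\left(F \right)} = -3 + 16 = 13$)
$n{\left(u,l \right)} = 18 + l + u$ ($n{\left(u,l \right)} = \left(l + u\right) + 18 = 18 + l + u$)
$P{\left(o \right)} = - \frac{209}{160} + \frac{o}{160}$ ($P{\left(o \right)} = -4 + \frac{o + 431}{-10 + 170} = -4 + \frac{431 + o}{160} = -4 + \left(431 + o\right) \frac{1}{160} = -4 + \left(\frac{431}{160} + \frac{o}{160}\right) = - \frac{209}{160} + \frac{o}{160}$)
$I{\left(B,V \right)} = 250 + V$ ($I{\left(B,V \right)} = \left(18 + V + 15\right) - -217 = \left(33 + V\right) + 217 = 250 + V$)
$\frac{I{\left(647,153 \right)}}{P{\left(E{\left(-7 \right)} \right)}} = \frac{250 + 153}{- \frac{209}{160} + \frac{1}{160} \cdot 13} = \frac{403}{- \frac{209}{160} + \frac{13}{160}} = \frac{403}{- \frac{49}{40}} = 403 \left(- \frac{40}{49}\right) = - \frac{16120}{49}$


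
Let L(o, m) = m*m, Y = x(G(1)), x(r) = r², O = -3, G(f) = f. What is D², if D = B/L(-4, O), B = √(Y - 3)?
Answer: -2/81 ≈ -0.024691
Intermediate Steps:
Y = 1 (Y = 1² = 1)
L(o, m) = m²
B = I*√2 (B = √(1 - 3) = √(-2) = I*√2 ≈ 1.4142*I)
D = I*√2/9 (D = (I*√2)/((-3)²) = (I*√2)/9 = (I*√2)*(⅑) = I*√2/9 ≈ 0.15713*I)
D² = (I*√2/9)² = -2/81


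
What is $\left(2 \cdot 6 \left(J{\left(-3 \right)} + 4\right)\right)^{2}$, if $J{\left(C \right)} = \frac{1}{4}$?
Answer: $2601$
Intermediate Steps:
$J{\left(C \right)} = \frac{1}{4}$
$\left(2 \cdot 6 \left(J{\left(-3 \right)} + 4\right)\right)^{2} = \left(2 \cdot 6 \left(\frac{1}{4} + 4\right)\right)^{2} = \left(2 \cdot 6 \cdot \frac{17}{4}\right)^{2} = \left(2 \cdot \frac{51}{2}\right)^{2} = 51^{2} = 2601$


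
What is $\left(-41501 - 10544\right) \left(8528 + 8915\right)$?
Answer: $-907820935$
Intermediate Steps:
$\left(-41501 - 10544\right) \left(8528 + 8915\right) = \left(-52045\right) 17443 = -907820935$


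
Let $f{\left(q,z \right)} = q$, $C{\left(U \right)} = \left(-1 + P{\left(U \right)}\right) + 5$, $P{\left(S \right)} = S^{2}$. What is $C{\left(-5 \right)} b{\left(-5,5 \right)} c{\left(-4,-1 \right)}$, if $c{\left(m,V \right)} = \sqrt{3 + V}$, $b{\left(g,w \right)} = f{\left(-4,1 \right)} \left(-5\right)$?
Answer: $580 \sqrt{2} \approx 820.24$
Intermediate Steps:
$C{\left(U \right)} = 4 + U^{2}$ ($C{\left(U \right)} = \left(-1 + U^{2}\right) + 5 = 4 + U^{2}$)
$b{\left(g,w \right)} = 20$ ($b{\left(g,w \right)} = \left(-4\right) \left(-5\right) = 20$)
$C{\left(-5 \right)} b{\left(-5,5 \right)} c{\left(-4,-1 \right)} = \left(4 + \left(-5\right)^{2}\right) 20 \sqrt{3 - 1} = \left(4 + 25\right) 20 \sqrt{2} = 29 \cdot 20 \sqrt{2} = 580 \sqrt{2}$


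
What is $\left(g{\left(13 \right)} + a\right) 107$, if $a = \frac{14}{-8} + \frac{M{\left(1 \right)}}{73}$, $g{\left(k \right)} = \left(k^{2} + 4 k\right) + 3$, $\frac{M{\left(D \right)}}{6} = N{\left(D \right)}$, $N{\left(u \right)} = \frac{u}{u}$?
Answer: $\frac{6946547}{292} \approx 23790.0$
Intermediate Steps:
$N{\left(u \right)} = 1$
$M{\left(D \right)} = 6$ ($M{\left(D \right)} = 6 \cdot 1 = 6$)
$g{\left(k \right)} = 3 + k^{2} + 4 k$
$a = - \frac{487}{292}$ ($a = \frac{14}{-8} + \frac{6}{73} = 14 \left(- \frac{1}{8}\right) + 6 \cdot \frac{1}{73} = - \frac{7}{4} + \frac{6}{73} = - \frac{487}{292} \approx -1.6678$)
$\left(g{\left(13 \right)} + a\right) 107 = \left(\left(3 + 13^{2} + 4 \cdot 13\right) - \frac{487}{292}\right) 107 = \left(\left(3 + 169 + 52\right) - \frac{487}{292}\right) 107 = \left(224 - \frac{487}{292}\right) 107 = \frac{64921}{292} \cdot 107 = \frac{6946547}{292}$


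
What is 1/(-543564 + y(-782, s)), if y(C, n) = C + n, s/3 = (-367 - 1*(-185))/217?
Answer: -31/16874804 ≈ -1.8371e-6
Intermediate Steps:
s = -78/31 (s = 3*((-367 - 1*(-185))/217) = 3*((-367 + 185)*(1/217)) = 3*(-182*1/217) = 3*(-26/31) = -78/31 ≈ -2.5161)
1/(-543564 + y(-782, s)) = 1/(-543564 + (-782 - 78/31)) = 1/(-543564 - 24320/31) = 1/(-16874804/31) = -31/16874804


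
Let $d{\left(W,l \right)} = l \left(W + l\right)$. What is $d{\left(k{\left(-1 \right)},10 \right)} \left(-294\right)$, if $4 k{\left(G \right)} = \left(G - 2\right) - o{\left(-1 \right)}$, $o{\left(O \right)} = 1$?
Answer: $-26460$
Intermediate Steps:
$k{\left(G \right)} = - \frac{3}{4} + \frac{G}{4}$ ($k{\left(G \right)} = \frac{\left(G - 2\right) - 1}{4} = \frac{\left(-2 + G\right) - 1}{4} = \frac{-3 + G}{4} = - \frac{3}{4} + \frac{G}{4}$)
$d{\left(k{\left(-1 \right)},10 \right)} \left(-294\right) = 10 \left(\left(- \frac{3}{4} + \frac{1}{4} \left(-1\right)\right) + 10\right) \left(-294\right) = 10 \left(\left(- \frac{3}{4} - \frac{1}{4}\right) + 10\right) \left(-294\right) = 10 \left(-1 + 10\right) \left(-294\right) = 10 \cdot 9 \left(-294\right) = 90 \left(-294\right) = -26460$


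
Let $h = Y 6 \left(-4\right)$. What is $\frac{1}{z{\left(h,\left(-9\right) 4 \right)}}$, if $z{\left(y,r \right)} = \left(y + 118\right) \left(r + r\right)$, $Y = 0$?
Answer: $- \frac{1}{8496} \approx -0.0001177$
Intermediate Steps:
$h = 0$ ($h = 0 \cdot 6 \left(-4\right) = 0 \left(-4\right) = 0$)
$z{\left(y,r \right)} = 2 r \left(118 + y\right)$ ($z{\left(y,r \right)} = \left(118 + y\right) 2 r = 2 r \left(118 + y\right)$)
$\frac{1}{z{\left(h,\left(-9\right) 4 \right)}} = \frac{1}{2 \left(\left(-9\right) 4\right) \left(118 + 0\right)} = \frac{1}{2 \left(-36\right) 118} = \frac{1}{-8496} = - \frac{1}{8496}$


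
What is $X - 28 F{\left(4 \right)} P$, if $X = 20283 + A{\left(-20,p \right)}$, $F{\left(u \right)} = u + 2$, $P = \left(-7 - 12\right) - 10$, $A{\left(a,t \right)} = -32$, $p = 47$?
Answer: $25123$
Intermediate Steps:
$P = -29$ ($P = -19 - 10 = -29$)
$F{\left(u \right)} = 2 + u$
$X = 20251$ ($X = 20283 - 32 = 20251$)
$X - 28 F{\left(4 \right)} P = 20251 - 28 \left(2 + 4\right) \left(-29\right) = 20251 - 28 \cdot 6 \left(-29\right) = 20251 - 168 \left(-29\right) = 20251 - -4872 = 20251 + 4872 = 25123$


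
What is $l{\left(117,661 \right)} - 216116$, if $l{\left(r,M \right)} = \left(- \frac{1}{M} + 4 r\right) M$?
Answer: $93231$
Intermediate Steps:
$l{\left(r,M \right)} = M \left(- \frac{1}{M} + 4 r\right)$
$l{\left(117,661 \right)} - 216116 = \left(-1 + 4 \cdot 661 \cdot 117\right) - 216116 = \left(-1 + 309348\right) - 216116 = 309347 - 216116 = 93231$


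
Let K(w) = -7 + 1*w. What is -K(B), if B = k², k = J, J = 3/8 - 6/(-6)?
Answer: 327/64 ≈ 5.1094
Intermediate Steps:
J = 11/8 (J = 3*(⅛) - 6*(-⅙) = 3/8 + 1 = 11/8 ≈ 1.3750)
k = 11/8 ≈ 1.3750
B = 121/64 (B = (11/8)² = 121/64 ≈ 1.8906)
K(w) = -7 + w
-K(B) = -(-7 + 121/64) = -1*(-327/64) = 327/64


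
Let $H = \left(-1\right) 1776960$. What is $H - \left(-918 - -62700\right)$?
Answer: $-1838742$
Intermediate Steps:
$H = -1776960$
$H - \left(-918 - -62700\right) = -1776960 - \left(-918 - -62700\right) = -1776960 - \left(-918 + 62700\right) = -1776960 - 61782 = -1838742$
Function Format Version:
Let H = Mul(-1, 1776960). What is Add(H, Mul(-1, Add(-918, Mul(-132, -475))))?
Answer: -1838742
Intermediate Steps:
H = -1776960
Add(H, Mul(-1, Add(-918, Mul(-132, -475)))) = Add(-1776960, Mul(-1, Add(-918, Mul(-132, -475)))) = Add(-1776960, Mul(-1, Add(-918, 62700))) = Add(-1776960, Mul(-1, 61782)) = Add(-1776960, -61782) = -1838742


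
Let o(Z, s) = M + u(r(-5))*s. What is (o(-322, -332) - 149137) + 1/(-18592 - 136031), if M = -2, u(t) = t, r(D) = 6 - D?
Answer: -23625002794/154623 ≈ -1.5279e+5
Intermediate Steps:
o(Z, s) = -2 + 11*s (o(Z, s) = -2 + (6 - 1*(-5))*s = -2 + (6 + 5)*s = -2 + 11*s)
(o(-322, -332) - 149137) + 1/(-18592 - 136031) = ((-2 + 11*(-332)) - 149137) + 1/(-18592 - 136031) = ((-2 - 3652) - 149137) + 1/(-154623) = (-3654 - 149137) - 1/154623 = -152791 - 1/154623 = -23625002794/154623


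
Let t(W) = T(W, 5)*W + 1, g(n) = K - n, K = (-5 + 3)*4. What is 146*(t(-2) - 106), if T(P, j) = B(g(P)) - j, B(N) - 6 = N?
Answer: -13870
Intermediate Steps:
K = -8 (K = -2*4 = -8)
g(n) = -8 - n
B(N) = 6 + N
T(P, j) = -2 - P - j (T(P, j) = (6 + (-8 - P)) - j = (-2 - P) - j = -2 - P - j)
t(W) = 1 + W*(-7 - W) (t(W) = (-2 - W - 1*5)*W + 1 = (-2 - W - 5)*W + 1 = (-7 - W)*W + 1 = W*(-7 - W) + 1 = 1 + W*(-7 - W))
146*(t(-2) - 106) = 146*((1 - 1*(-2)*(7 - 2)) - 106) = 146*((1 - 1*(-2)*5) - 106) = 146*((1 + 10) - 106) = 146*(11 - 106) = 146*(-95) = -13870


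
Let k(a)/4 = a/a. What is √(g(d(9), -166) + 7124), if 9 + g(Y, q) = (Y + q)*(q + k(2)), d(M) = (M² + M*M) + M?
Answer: √6305 ≈ 79.404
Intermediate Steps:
k(a) = 4 (k(a) = 4*(a/a) = 4*1 = 4)
d(M) = M + 2*M² (d(M) = (M² + M²) + M = 2*M² + M = M + 2*M²)
g(Y, q) = -9 + (4 + q)*(Y + q) (g(Y, q) = -9 + (Y + q)*(q + 4) = -9 + (Y + q)*(4 + q) = -9 + (4 + q)*(Y + q))
√(g(d(9), -166) + 7124) = √((-9 + (-166)² + 4*(9*(1 + 2*9)) + 4*(-166) + (9*(1 + 2*9))*(-166)) + 7124) = √((-9 + 27556 + 4*(9*(1 + 18)) - 664 + (9*(1 + 18))*(-166)) + 7124) = √((-9 + 27556 + 4*(9*19) - 664 + (9*19)*(-166)) + 7124) = √((-9 + 27556 + 4*171 - 664 + 171*(-166)) + 7124) = √((-9 + 27556 + 684 - 664 - 28386) + 7124) = √(-819 + 7124) = √6305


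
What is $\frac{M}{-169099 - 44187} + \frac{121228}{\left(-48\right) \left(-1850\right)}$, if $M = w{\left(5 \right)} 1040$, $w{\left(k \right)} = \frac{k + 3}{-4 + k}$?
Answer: $\frac{3139677401}{2367474600} \approx 1.3262$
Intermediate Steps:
$w{\left(k \right)} = \frac{3 + k}{-4 + k}$
$M = 8320$ ($M = \frac{3 + 5}{-4 + 5} \cdot 1040 = 1^{-1} \cdot 8 \cdot 1040 = 1 \cdot 8 \cdot 1040 = 8 \cdot 1040 = 8320$)
$\frac{M}{-169099 - 44187} + \frac{121228}{\left(-48\right) \left(-1850\right)} = \frac{8320}{-169099 - 44187} + \frac{121228}{\left(-48\right) \left(-1850\right)} = \frac{8320}{-213286} + \frac{121228}{88800} = 8320 \left(- \frac{1}{213286}\right) + 121228 \cdot \frac{1}{88800} = - \frac{4160}{106643} + \frac{30307}{22200} = \frac{3139677401}{2367474600}$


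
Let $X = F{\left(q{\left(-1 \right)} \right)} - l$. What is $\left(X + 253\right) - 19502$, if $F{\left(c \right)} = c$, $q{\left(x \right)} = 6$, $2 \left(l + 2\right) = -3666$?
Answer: $-17408$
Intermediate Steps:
$l = -1835$ ($l = -2 + \frac{1}{2} \left(-3666\right) = -2 - 1833 = -1835$)
$X = 1841$ ($X = 6 - -1835 = 6 + 1835 = 1841$)
$\left(X + 253\right) - 19502 = \left(1841 + 253\right) - 19502 = 2094 - 19502 = -17408$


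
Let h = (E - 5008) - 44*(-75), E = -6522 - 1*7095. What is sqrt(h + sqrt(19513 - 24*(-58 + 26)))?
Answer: sqrt(-15325 + sqrt(20281)) ≈ 123.22*I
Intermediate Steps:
E = -13617 (E = -6522 - 7095 = -13617)
h = -15325 (h = (-13617 - 5008) - 44*(-75) = -18625 + 3300 = -15325)
sqrt(h + sqrt(19513 - 24*(-58 + 26))) = sqrt(-15325 + sqrt(19513 - 24*(-58 + 26))) = sqrt(-15325 + sqrt(19513 - 24*(-32))) = sqrt(-15325 + sqrt(19513 + 768)) = sqrt(-15325 + sqrt(20281))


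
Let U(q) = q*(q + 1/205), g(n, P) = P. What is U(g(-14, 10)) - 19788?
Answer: -807206/41 ≈ -19688.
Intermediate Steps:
U(q) = q*(1/205 + q) (U(q) = q*(q + 1/205) = q*(1/205 + q))
U(g(-14, 10)) - 19788 = 10*(1/205 + 10) - 19788 = 10*(2051/205) - 19788 = 4102/41 - 19788 = -807206/41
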